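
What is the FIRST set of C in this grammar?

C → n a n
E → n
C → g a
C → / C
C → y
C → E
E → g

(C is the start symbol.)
To compute FIRST(C), examine every production with C on the left-hand side, reading each right-hand side left to right until a non-nullable symbol is reached.

FIRST sets of the other non-terminals involved (by the same procedure, iterated to a fixed point):
  FIRST(E) = { 'g', 'n' }

From C → n a n:
  - n is a terminal: add 'n' and stop
From C → g a:
  - g is a terminal: add 'g' and stop
From C → / C:
  - '/' is a terminal: add '/' and stop
From C → y:
  - y is a terminal: add 'y' and stop
From C → E:
  - E is a non-terminal: add FIRST(E) \ {ε} = { 'g', 'n' }
    E is not nullable, so stop

Collecting: FIRST(C) = { '/', 'g', 'n', 'y' }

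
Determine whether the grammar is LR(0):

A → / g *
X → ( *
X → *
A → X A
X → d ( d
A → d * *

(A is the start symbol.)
Yes, the grammar is LR(0)

A grammar is LR(0) if no state in the canonical LR(0) collection has:
  - both a shift item (dot before a terminal) and a complete item (shift-reduce conflict), or
  - two or more complete items (reduce-reduce conflict; the accept item [A' → A .] counts as a complete item here).

Augment with A' → A and build the canonical LR(0) collection (I0 = CLOSURE({[A' → . A]}), then GOTO on every symbol after a dot until no new states appear). It has 15 states:
  I0: { [A → . / g *], [A → . X A], [A → . d * *], [A' → . A], [X → . ( *], [X → . *], [X → . d ( d] }  — shift
  I1: { [X → ( . *] }  — shift
  I2: { [X → * .] }  — reduce
  I3: { [A → / . g *] }  — shift
  I4: { [A' → A .] }  — accept
  I5: { [A → . / g *], [A → . X A], [A → . d * *], [A → X . A], [X → . ( *], [X → . *], [X → . d ( d] }  — shift
  I6: { [A → d . * *], [X → d . ( d] }  — shift
  I7: { [X → d ( . d] }  — shift
  I8: { [A → d * . *] }  — shift
  I9: { [A → d * * .] }  — reduce
  I10: { [X → d ( d .] }  — reduce
  I11: { [A → X A .] }  — reduce
  I12: { [A → / g . *] }  — shift
  I13: { [A → / g * .] }  — reduce
  I14: { [X → ( * .] }  — reduce

Every state is either a pure shift/goto state or contains exactly one complete item and nothing to shift — no conflicts. The grammar is LR(0).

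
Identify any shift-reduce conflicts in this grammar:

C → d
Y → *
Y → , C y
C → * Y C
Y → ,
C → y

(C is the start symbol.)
A shift-reduce conflict occurs when an LR(0) state has both:
  - a complete (reduce) item [A → α .] (dot at the end), and
  - a shift item [B → β . c γ] (dot before a terminal).

Augment with C' → C and build the canonical LR(0) collection (I0 = CLOSURE({[C' → . C]}), then GOTO on every symbol after a dot until no new states appear). It has 11 states:
  I0: { [C → . * Y C], [C → . d], [C → . y], [C' → . C] }  — shift
  I1: { [C → * . Y C], [Y → . *], [Y → . , C y], [Y → . ,] }  — shift
  I2: { [C' → C .] }  — accept
  I3: { [C → d .] }  — reduce
  I4: { [C → y .] }  — reduce
  I5: { [Y → * .] }  — reduce
  I6: { [C → . * Y C], [C → . d], [C → . y], [Y → , . C y], [Y → , .] }  — shift, reduce
  I7: { [C → * Y . C], [C → . * Y C], [C → . d], [C → . y] }  — shift
  I8: { [C → * Y C .] }  — reduce
  I9: { [Y → , C . y] }  — shift
  I10: { [Y → , C y .] }  — reduce

I6 contains reduce item [Y → , .] and shift items [C → . * Y C], [C → . d], [C → . y] — shift-reduce conflict.

Answer: Yes — I6: [Y → , .] vs [C → . * Y C]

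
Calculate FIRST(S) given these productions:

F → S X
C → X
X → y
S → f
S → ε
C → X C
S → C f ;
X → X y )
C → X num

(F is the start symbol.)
FIRST sets of the other non-terminals involved (by the same procedure, iterated to a fixed point):
  FIRST(C) = { 'y' }

From S → f:
  - f is a terminal: add 'f' and stop
From S → ε:
  - ε-production, so ε ∈ FIRST(S)
From S → C f ;:
  - C is a non-terminal: add FIRST(C) \ {ε} = { 'y' }
    C is not nullable, so stop

Collecting: FIRST(S) = { 'f', 'y', ε }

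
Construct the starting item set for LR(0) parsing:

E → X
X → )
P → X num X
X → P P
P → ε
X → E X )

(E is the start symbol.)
First, augment the grammar with E' → E
I₀ = CLOSURE({ [E' → . E] }):
  [E' → . E] has the dot before E: add [E → . X]
  [E → . X] has the dot before X: add [X → . )], [X → . P P], [X → . E X )]
  [X → . P P] has the dot before P: add [P → . X num X], [P → .]
No further items can be added.

I₀ = { [E → . X], [E' → . E], [P → . X num X], [P → .], [X → . )], [X → . E X )], [X → . P P] }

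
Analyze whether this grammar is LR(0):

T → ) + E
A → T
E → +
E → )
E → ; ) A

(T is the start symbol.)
Augment with T' → T and build the canonical LR(0) collection (I0 = CLOSURE({[T' → . T]}), then GOTO on every symbol after a dot until no new states appear). It has 11 states:
  I0: { [T → . ) + E], [T' → . T] }  — shift
  I1: { [T → ) . + E] }  — shift
  I2: { [T' → T .] }  — accept
  I3: { [E → . )], [E → . +], [E → . ; ) A], [T → ) + . E] }  — shift
  I4: { [E → ) .] }  — reduce
  I5: { [E → + .] }  — reduce
  I6: { [E → ; . ) A] }  — shift
  I7: { [T → ) + E .] }  — reduce
  I8: { [A → . T], [E → ; ) . A], [T → . ) + E] }  — shift
  I9: { [E → ; ) A .] }  — reduce
  I10: { [A → T .] }  — reduce

Every state is either a pure shift/goto state or contains exactly one complete item and nothing to shift — no conflicts. The grammar is LR(0).

Answer: Yes, the grammar is LR(0)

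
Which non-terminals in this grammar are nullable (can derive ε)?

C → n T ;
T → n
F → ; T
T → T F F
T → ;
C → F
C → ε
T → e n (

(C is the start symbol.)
{ 'C' }

ε-productions: C → ε
So C is immediately nullable.
No further non-terminal can be added: every production for the remaining non-terminals contains a terminal or a non-nullable non-terminal.
Nullable = { 'C' }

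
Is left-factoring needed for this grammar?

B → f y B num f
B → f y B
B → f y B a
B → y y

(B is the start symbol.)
Yes, B has productions with common prefix 'f y B'

Left-factoring is needed when two productions for the same non-terminal
share a common prefix on the right-hand side.

Productions for B:
  B → f y B num f
  B → f y B
  B → f y B a
  B → y y

Found common prefix 'f y B' in productions for B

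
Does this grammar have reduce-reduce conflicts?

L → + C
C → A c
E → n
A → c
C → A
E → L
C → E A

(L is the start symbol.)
A reduce-reduce conflict occurs when an LR(0) state has two complete items [A → α .] and [B → β .] — both call for a reduction, and with no lookahead the parser cannot choose between them.

Augment with L' → L and build the canonical LR(0) collection (I0 = CLOSURE({[L' → . L]}), then GOTO on every symbol after a dot until no new states appear). It has 11 states:
  I0: { [L → . + C], [L' → . L] }  — shift
  I1: { [A → . c], [C → . A c], [C → . A], [C → . E A], [E → . L], [E → . n], [L → + . C], [L → . + C] }  — shift
  I2: { [L' → L .] }  — accept
  I3: { [C → A . c], [C → A .] }  — shift, reduce
  I4: { [L → + C .] }  — reduce
  I5: { [A → . c], [C → E . A] }  — shift
  I6: { [E → L .] }  — reduce
  I7: { [A → c .] }  — reduce
  I8: { [E → n .] }  — reduce
  I9: { [C → E A .] }  — reduce
  I10: { [C → A c .] }  — reduce

No state contains more than one complete item.

Answer: No reduce-reduce conflicts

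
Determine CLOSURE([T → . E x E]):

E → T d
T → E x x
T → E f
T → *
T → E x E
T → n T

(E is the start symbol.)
To compute CLOSURE, for each item [A → α.Bβ] where B is a non-terminal, add [B → .γ] for all productions B → γ; repeat for the newly added items until nothing changes.

Start with: [T → . E x E]
  [T → . E x E] has the dot before E: add [E → . T d]
  [E → . T d] has the dot before T: add [T → . E x x], [T → . E f], [T → . *], [T → . n T]
No further items can be added.

CLOSURE = { [E → . T d], [T → . *], [T → . E f], [T → . E x E], [T → . E x x], [T → . n T] }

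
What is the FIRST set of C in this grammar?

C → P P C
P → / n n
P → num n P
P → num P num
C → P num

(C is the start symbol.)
{ '/', 'num' }

FIRST sets of the other non-terminals involved (by the same procedure, iterated to a fixed point):
  FIRST(P) = { '/', 'num' }

From C → P P C:
  - P is a non-terminal: add FIRST(P) \ {ε} = { '/', 'num' }
    P is not nullable, so stop
From C → P num:
  - P is a non-terminal: add FIRST(P) \ {ε} = { '/', 'num' }
    P is not nullable, so stop

Collecting: FIRST(C) = { '/', 'num' }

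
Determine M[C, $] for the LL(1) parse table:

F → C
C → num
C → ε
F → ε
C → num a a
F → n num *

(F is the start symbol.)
To find M[C, $], we find productions for C where $ is in the predict set (PREDICT(N → α) = (FIRST(α) \ {ε}) ∪ (FOLLOW(N) if α ⇒* ε)).

Relevant sets:
  FOLLOW(C) = { $ }

C → num: PREDICT = { 'num' }
C → ε: PREDICT = { $ }
  $ is in predict set, so this production goes in M[C, $]
C → num a a: PREDICT = { 'num' }

M[C, $] = C → ε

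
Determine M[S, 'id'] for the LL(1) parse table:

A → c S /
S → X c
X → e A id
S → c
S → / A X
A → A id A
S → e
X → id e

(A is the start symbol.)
S → X c

To find M[S, 'id'], we find productions for S where 'id' is in the predict set (PREDICT(N → α) = (FIRST(α) \ {ε}) ∪ (FOLLOW(N) if α ⇒* ε)).

Relevant sets:
  FIRST(X) = { 'e', 'id' }

S → X c: PREDICT = { 'e', 'id' }
  'id' is in predict set, so this production goes in M[S, 'id']
S → c: PREDICT = { 'c' }
S → / A X: PREDICT = { '/' }
S → e: PREDICT = { 'e' }

M[S, 'id'] = S → X c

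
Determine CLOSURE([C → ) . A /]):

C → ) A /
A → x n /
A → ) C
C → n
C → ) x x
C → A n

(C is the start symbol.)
{ [A → . ) C], [A → . x n /], [C → ) . A /] }

To compute CLOSURE, for each item [A → α.Bβ] where B is a non-terminal, add [B → .γ] for all productions B → γ; repeat for the newly added items until nothing changes.

Start with: [C → ) . A /]
  [C → ) . A /] has the dot before A: add [A → . x n /], [A → . ) C]
No further items can be added.

CLOSURE = { [A → . ) C], [A → . x n /], [C → ) . A /] }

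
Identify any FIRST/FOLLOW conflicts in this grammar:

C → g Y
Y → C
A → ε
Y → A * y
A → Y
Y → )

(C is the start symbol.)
Yes. A → Y with FOLLOW(A) on { '*' }

A FIRST/FOLLOW conflict occurs when a non-terminal N has a nullable alternative N → β (β ⇒* ε) and another alternative N → α with FIRST(α) ∩ FOLLOW(N) ≠ ∅: on such a lookahead the parser cannot decide between expanding α and letting N vanish via β.

Nullable non-terminals: A.
FIRST sets used below: FIRST(Y) = { ')', '*', 'g' }

A: nullable alternative(s) A → ε; FOLLOW(A) = { '*' }
  A → ε: FIRST \ {ε} = { } — this is the only nullable alternative, skip
  A → Y: FIRST \ {ε} = { ')', '*', 'g' } — overlaps FOLLOW(A) on { '*' }: CONFLICT

C, Y have no nullable alternative, so no FIRST/FOLLOW check is needed there.

So the grammar has 1 FIRST/FOLLOW conflict (marked CONFLICT above).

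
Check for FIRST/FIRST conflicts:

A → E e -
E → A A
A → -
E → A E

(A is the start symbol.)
Yes. A → E e '-' / A → '-' on { '-' }; E → A A / E → A E on { '-' }

A FIRST/FIRST conflict occurs when two productions N → α and N → β for the same non-terminal have FIRST(α) ∩ FIRST(β) ≠ ∅ (with ε ∈ FIRST of a nullable right-hand side, so two nullable alternatives also conflict).

FIRST sets of the non-terminals at (or reachable through a nullable prefix from) the front of some alternative:
  FIRST(E) = { '-' }
  FIRST(A) = { '-' }

Productions for A:
  A → E e -: FIRST = { '-' }
  A → -: FIRST = { '-' }
Productions for E:
  E → A A: FIRST = { '-' }
  E → A E: FIRST = { '-' }

Conflict for A: A → E e - and A → -
  Overlap: { '-' }
Conflict for E: E → A A and E → A E
  Overlap: { '-' }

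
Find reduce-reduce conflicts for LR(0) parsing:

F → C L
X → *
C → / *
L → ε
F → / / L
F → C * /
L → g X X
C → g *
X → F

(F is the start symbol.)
Augment with F' → F and build the canonical LR(0) collection (I0 = CLOSURE({[F' → . F]}), then GOTO on every symbol after a dot until no new states appear). It has 17 states:
  I0: { [C → . / *], [C → . g *], [F → . / / L], [F → . C * /], [F → . C L], [F' → . F] }  — shift
  I1: { [C → / . *], [F → / . / L] }  — shift
  I2: { [F → C . * /], [F → C . L], [L → . g X X], [L → .] }  — shift, reduce
  I3: { [F' → F .] }  — accept
  I4: { [C → g . *] }  — shift
  I5: { [C → g * .] }  — reduce
  I6: { [F → C * . /] }  — shift
  I7: { [F → C L .] }  — reduce
  I8: { [C → . / *], [C → . g *], [F → . / / L], [F → . C * /], [F → . C L], [L → g . X X], [X → . *], [X → . F] }  — shift
  I9: { [X → * .] }  — reduce
  I10: { [X → F .] }  — reduce
  I11: { [C → . / *], [C → . g *], [F → . / / L], [F → . C * /], [F → . C L], [L → g X . X], [X → . *], [X → . F] }  — shift
  I12: { [L → g X X .] }  — reduce
  I13: { [F → C * / .] }  — reduce
  I14: { [C → / * .] }  — reduce
  I15: { [F → / / . L], [L → . g X X], [L → .] }  — shift, reduce
  I16: { [F → / / L .] }  — reduce

No state contains more than one complete item.

Answer: No reduce-reduce conflicts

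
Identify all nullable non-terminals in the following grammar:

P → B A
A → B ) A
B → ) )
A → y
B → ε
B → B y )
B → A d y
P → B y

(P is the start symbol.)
A non-terminal is nullable if it can derive ε (the empty string): either it has an ε-production, or it has a production whose right-hand side consists entirely of nullable non-terminals.

ε-productions: B → ε
So B is immediately nullable.
No further non-terminal can be added: every production for the remaining non-terminals contains a terminal or a non-nullable non-terminal.
Nullable = { 'B' }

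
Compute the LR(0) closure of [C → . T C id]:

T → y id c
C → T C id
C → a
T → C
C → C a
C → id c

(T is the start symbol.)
{ [C → . C a], [C → . T C id], [C → . a], [C → . id c], [T → . C], [T → . y id c] }

Start with: [C → . T C id]
  [C → . T C id] has the dot before T: add [T → . y id c], [T → . C]
  [T → . C] has the dot before C: add [C → . a], [C → . C a], [C → . id c]
No further items can be added.

CLOSURE = { [C → . C a], [C → . T C id], [C → . a], [C → . id c], [T → . C], [T → . y id c] }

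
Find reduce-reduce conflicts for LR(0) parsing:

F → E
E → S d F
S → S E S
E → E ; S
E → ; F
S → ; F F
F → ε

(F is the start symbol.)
Augment with F' → F and build the canonical LR(0) collection (I0 = CLOSURE({[F' → . F]}), then GOTO on every symbol after a dot until no new states appear). It has 17 states:
  I0: { [E → . ; F], [E → . E ; S], [E → . S d F], [F → . E], [F → .], [F' → . F], [S → . ; F F], [S → . S E S] }  — shift, reduce
  I1: { [E → . ; F], [E → . E ; S], [E → . S d F], [E → ; . F], [F → . E], [F → .], [S → . ; F F], [S → . S E S], [S → ; . F F] }  — shift, reduce
  I2: { [E → E . ; S], [F → E .] }  — shift, reduce
  I3: { [F' → F .] }  — accept
  I4: { [E → . ; F], [E → . E ; S], [E → . S d F], [E → S . d F], [S → . ; F F], [S → . S E S], [S → S . E S] }  — shift
  I5: { [E → E . ; S], [S → . ; F F], [S → . S E S], [S → S E . S] }  — shift
  I6: { [E → . ; F], [E → . E ; S], [E → . S d F], [E → S d . F], [F → . E], [F → .], [S → . ; F F], [S → . S E S] }  — shift, reduce
  I7: { [E → S d F .] }  — reduce
  I8: { [E → . ; F], [E → . E ; S], [E → . S d F], [E → E ; . S], [F → . E], [F → .], [S → . ; F F], [S → . S E S], [S → ; . F F] }  — shift, reduce
  I9: { [E → . ; F], [E → . E ; S], [E → . S d F], [S → . ; F F], [S → . S E S], [S → S . E S], [S → S E S .] }  — shift, reduce
  I10: { [E → . ; F], [E → . E ; S], [E → . S d F], [F → . E], [F → .], [S → . ; F F], [S → . S E S], [S → ; F . F] }  — shift, reduce
  I11: { [E → . ; F], [E → . E ; S], [E → . S d F], [E → E ; S .], [E → S . d F], [S → . ; F F], [S → . S E S], [S → S . E S] }  — shift, reduce
  I12: { [S → ; F F .] }  — reduce
  I13: { [E → E ; . S], [S → . ; F F], [S → . S E S] }  — shift
  I14: { [E → . ; F], [E → . E ; S], [E → . S d F], [F → . E], [F → .], [S → . ; F F], [S → . S E S], [S → ; . F F] }  — shift, reduce
  I15: { [E → . ; F], [E → . E ; S], [E → . S d F], [E → E ; S .], [S → . ; F F], [S → . S E S], [S → S . E S] }  — shift, reduce
  I16: { [E → . ; F], [E → . E ; S], [E → . S d F], [E → ; F .], [F → . E], [F → .], [S → . ; F F], [S → . S E S], [S → ; F . F] }  — shift, 2 reduces

I16 contains complete items [E → ; F .], [F → .] — reduce-reduce conflict.

Answer: Yes — I16: [E → ; F .] vs [F → .]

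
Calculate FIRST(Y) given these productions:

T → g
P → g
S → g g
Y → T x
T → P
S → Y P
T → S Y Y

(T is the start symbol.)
{ 'g' }

FIRST sets of the other non-terminals involved (by the same procedure, iterated to a fixed point):
  FIRST(T) = { 'g' }

From Y → T x:
  - T is a non-terminal: add FIRST(T) \ {ε} = { 'g' }
    T is not nullable, so stop

Collecting: FIRST(Y) = { 'g' }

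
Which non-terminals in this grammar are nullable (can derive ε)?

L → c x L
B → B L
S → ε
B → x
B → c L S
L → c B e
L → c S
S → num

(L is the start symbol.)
A non-terminal is nullable if it can derive ε (the empty string): either it has an ε-production, or it has a production whose right-hand side consists entirely of nullable non-terminals.

ε-productions: S → ε
So S is immediately nullable.
No further non-terminal can be added: every production for the remaining non-terminals contains a terminal or a non-nullable non-terminal.
Nullable = { 'S' }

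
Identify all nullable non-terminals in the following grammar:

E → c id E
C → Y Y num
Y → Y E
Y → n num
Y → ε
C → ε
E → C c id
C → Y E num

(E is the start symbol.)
A non-terminal is nullable if it can derive ε (the empty string): either it has an ε-production, or it has a production whose right-hand side consists entirely of nullable non-terminals.

ε-productions: Y → ε, C → ε
So Y, C are immediately nullable.
No further non-terminal can be added: every production for the remaining non-terminals contains a terminal or a non-nullable non-terminal.
Nullable = { 'C', 'Y' }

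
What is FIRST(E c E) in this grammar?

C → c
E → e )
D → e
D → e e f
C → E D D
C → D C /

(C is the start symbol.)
{ 'e' }

FIRST sets of the non-terminals involved (from the grammar, by fixed-point iteration):
  FIRST(E) = { 'e' }

To compute FIRST(E c E), process the symbols left to right:
Symbol E is a non-terminal. Add FIRST(E) \ {ε} = { 'e' }
E is not nullable (ε ∉ FIRST(E)), so stop here.
FIRST(E c E) = { 'e' }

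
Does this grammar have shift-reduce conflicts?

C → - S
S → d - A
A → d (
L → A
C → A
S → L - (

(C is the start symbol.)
No shift-reduce conflicts

A shift-reduce conflict occurs when an LR(0) state has both:
  - a complete (reduce) item [A → α .] (dot at the end), and
  - a shift item [B → β . c γ] (dot before a terminal).

Augment with C' → C and build the canonical LR(0) collection (I0 = CLOSURE({[C' → . C]}), then GOTO on every symbol after a dot until no new states appear). It has 14 states:
  I0: { [A → . d (], [C → . - S], [C → . A], [C' → . C] }  — shift
  I1: { [A → . d (], [C → - . S], [L → . A], [S → . L - (], [S → . d - A] }  — shift
  I2: { [C → A .] }  — reduce
  I3: { [C' → C .] }  — accept
  I4: { [A → d . (] }  — shift
  I5: { [A → d ( .] }  — reduce
  I6: { [L → A .] }  — reduce
  I7: { [S → L . - (] }  — shift
  I8: { [C → - S .] }  — reduce
  I9: { [A → d . (], [S → d . - A] }  — shift
  I10: { [A → . d (], [S → d - . A] }  — shift
  I11: { [S → d - A .] }  — reduce
  I12: { [S → L - . (] }  — shift
  I13: { [S → L - ( .] }  — reduce

No state contains both a complete item and a shift item.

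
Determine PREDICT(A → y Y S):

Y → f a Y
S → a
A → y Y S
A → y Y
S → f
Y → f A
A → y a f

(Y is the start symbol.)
{ 'y' }

PREDICT(A → y Y S) = (FIRST(RHS) \ {ε}) ∪ (FOLLOW(A) if ε ∈ FIRST(RHS), i.e. RHS ⇒* ε)
FIRST(y Y S) = { 'y' }
ε ∉ FIRST(y Y S), so FOLLOW(A) is not added.
PREDICT(A → y Y S) = { 'y' }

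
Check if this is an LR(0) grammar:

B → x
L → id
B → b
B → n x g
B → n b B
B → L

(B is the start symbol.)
Yes, the grammar is LR(0)

A grammar is LR(0) if no state in the canonical LR(0) collection has:
  - both a shift item (dot before a terminal) and a complete item (shift-reduce conflict), or
  - two or more complete items (reduce-reduce conflict; the accept item [B' → B .] counts as a complete item here).

Augment with B' → B and build the canonical LR(0) collection (I0 = CLOSURE({[B' → . B]}), then GOTO on every symbol after a dot until no new states appear). It has 11 states:
  I0: { [B → . L], [B → . b], [B → . n b B], [B → . n x g], [B → . x], [B' → . B], [L → . id] }  — shift
  I1: { [B' → B .] }  — accept
  I2: { [B → L .] }  — reduce
  I3: { [B → b .] }  — reduce
  I4: { [L → id .] }  — reduce
  I5: { [B → n . b B], [B → n . x g] }  — shift
  I6: { [B → x .] }  — reduce
  I7: { [B → . L], [B → . b], [B → . n b B], [B → . n x g], [B → . x], [B → n b . B], [L → . id] }  — shift
  I8: { [B → n x . g] }  — shift
  I9: { [B → n x g .] }  — reduce
  I10: { [B → n b B .] }  — reduce

Every state is either a pure shift/goto state or contains exactly one complete item and nothing to shift — no conflicts. The grammar is LR(0).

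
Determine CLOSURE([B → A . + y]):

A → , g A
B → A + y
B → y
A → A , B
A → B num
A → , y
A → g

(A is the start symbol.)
Start with: [B → A . + y]
The dot precedes the terminal '+', so nothing is added.

CLOSURE = { [B → A . + y] }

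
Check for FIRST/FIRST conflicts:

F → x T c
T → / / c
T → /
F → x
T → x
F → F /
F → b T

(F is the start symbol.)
Yes. F → x T c / F → x on { 'x' }; F → x T c / F → F '/' on { 'x' }; F → x / F → F '/' on { 'x' }; F → F '/' / F → b T on { 'b' }; T → '/' '/' c / T → '/' on { '/' }

FIRST sets of the non-terminals at (or reachable through a nullable prefix from) the front of some alternative:
  FIRST(F) = { 'b', 'x' }

Productions for F:
  F → x T c: FIRST = { 'x' }
  F → x: FIRST = { 'x' }
  F → F /: FIRST = { 'b', 'x' }
  F → b T: FIRST = { 'b' }
Productions for T:
  T → / / c: FIRST = { '/' }
  T → /: FIRST = { '/' }
  T → x: FIRST = { 'x' }

Conflict for F: F → x T c and F → x
  Overlap: { 'x' }
Conflict for F: F → x T c and F → F /
  Overlap: { 'x' }
Conflict for F: F → x and F → F /
  Overlap: { 'x' }
Conflict for F: F → F / and F → b T
  Overlap: { 'b' }
Conflict for T: T → / / c and T → /
  Overlap: { '/' }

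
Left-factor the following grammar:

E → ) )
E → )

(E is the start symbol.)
E → ) E'
E' → )
E' → ε

Left-factoring transforms A → αβ₁ | αβ₂ into A → αA' and A' → β₁ | β₂
(α is the longest common prefix among the alternatives). Repeat until
no nonterminal has two alternatives with a common prefix.

Round 1: E has alternatives sharing prefix ')'. Introduce E': E → ) E'
  Add: E' → )
  Add: E' → ε

No remaining common prefixes — done.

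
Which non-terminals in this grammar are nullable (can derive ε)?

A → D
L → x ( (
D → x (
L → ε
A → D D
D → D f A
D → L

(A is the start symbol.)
ε-productions: L → ε
So L is immediately nullable.
D → L: every symbol on the right is nullable, so D is nullable too.
A → D: every symbol on the right is nullable, so A is nullable too.
Every non-terminal is now nullable.
Nullable = { 'A', 'D', 'L' }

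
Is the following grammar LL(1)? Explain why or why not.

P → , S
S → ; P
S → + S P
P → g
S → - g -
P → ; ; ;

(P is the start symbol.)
Yes, the grammar is LL(1).

A grammar is LL(1) if for each non-terminal N with multiple productions, the predict sets of those productions are pairwise disjoint, where PREDICT(N → α) = (FIRST(α) \ {ε}) ∪ (FOLLOW(N) if α ⇒* ε).

For P:
  PREDICT(P → ',' S) = { ',' }
  PREDICT(P → g) = { 'g' }
  PREDICT(P → ';' ';' ';') = { ';' }
For S:
  PREDICT(S → ';' P) = { ';' }
  PREDICT(S → '+' S P) = { '+' }
  PREDICT(S → '-' g '-') = { '-' }

All predict sets are disjoint. The grammar IS LL(1).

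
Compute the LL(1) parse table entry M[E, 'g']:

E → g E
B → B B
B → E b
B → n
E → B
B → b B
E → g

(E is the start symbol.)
E → g E, E → B, E → g

To find M[E, 'g'], we find productions for E where 'g' is in the predict set (PREDICT(N → α) = (FIRST(α) \ {ε}) ∪ (FOLLOW(N) if α ⇒* ε)).

Relevant sets:
  FIRST(B) = { 'b', 'g', 'n' }

E → g E: PREDICT = { 'g' }
  'g' is in predict set, so this production goes in M[E, 'g']
E → B: PREDICT = { 'b', 'g', 'n' }
  'g' is in predict set, so this production goes in M[E, 'g']
E → g: PREDICT = { 'g' }
  'g' is in predict set, so this production goes in M[E, 'g']

M[E, 'g'] = E → g E, E → B, E → g  (a multiply-defined cell — the grammar is not LL(1))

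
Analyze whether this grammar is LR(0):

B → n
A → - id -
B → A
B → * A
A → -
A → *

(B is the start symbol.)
Augment with B' → B and build the canonical LR(0) collection (I0 = CLOSURE({[B' → . B]}), then GOTO on every symbol after a dot until no new states appear). It has 10 states:
  I0: { [A → . *], [A → . - id -], [A → . -], [B → . * A], [B → . A], [B → . n], [B' → . B] }  — shift
  I1: { [A → * .], [A → . *], [A → . - id -], [A → . -], [B → * . A] }  — shift, reduce
  I2: { [A → - . id -], [A → - .] }  — shift, reduce
  I3: { [B → A .] }  — reduce
  I4: { [B' → B .] }  — accept
  I5: { [B → n .] }  — reduce
  I6: { [A → - id . -] }  — shift
  I7: { [A → - id - .] }  — reduce
  I8: { [A → * .] }  — reduce
  I9: { [B → * A .] }  — reduce

Conflict in state I1:
  Shift-reduce conflict between [A → * .] and [A → . *]
So the grammar is NOT LR(0).

Answer: No. Shift-reduce conflict between [A → * .] and [A → . *]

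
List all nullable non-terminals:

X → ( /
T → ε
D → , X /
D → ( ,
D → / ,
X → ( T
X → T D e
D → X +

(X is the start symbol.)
{ 'T' }

A non-terminal is nullable if it can derive ε (the empty string): either it has an ε-production, or it has a production whose right-hand side consists entirely of nullable non-terminals.

ε-productions: T → ε
So T is immediately nullable.
No further non-terminal can be added: every production for the remaining non-terminals contains a terminal or a non-nullable non-terminal.
Nullable = { 'T' }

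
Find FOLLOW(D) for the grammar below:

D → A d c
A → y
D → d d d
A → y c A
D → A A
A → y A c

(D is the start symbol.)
D is the start symbol, so $ ∈ FOLLOW(D).
D does not occur on any right-hand side.

Taking the union: FOLLOW(D) = { $ }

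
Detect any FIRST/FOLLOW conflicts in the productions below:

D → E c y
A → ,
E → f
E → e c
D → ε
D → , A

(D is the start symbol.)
A FIRST/FOLLOW conflict occurs when a non-terminal N has a nullable alternative N → β (β ⇒* ε) and another alternative N → α with FIRST(α) ∩ FOLLOW(N) ≠ ∅: on such a lookahead the parser cannot decide between expanding α and letting N vanish via β.

Nullable non-terminals: D.
FIRST sets used below: FIRST(E) = { 'e', 'f' }

D: nullable alternative(s) D → ε; FOLLOW(D) = { $ }
  D → E c y: FIRST \ {ε} = { 'e', 'f' } — disjoint from FOLLOW(D)
  D → ε: FIRST \ {ε} = { } — this is the only nullable alternative, skip
  D → , A: FIRST \ {ε} = { ',' } — disjoint from FOLLOW(D)

A, E have no nullable alternative, so no FIRST/FOLLOW check is needed there.

No FIRST/FOLLOW conflicts found.

Answer: No FIRST/FOLLOW conflicts.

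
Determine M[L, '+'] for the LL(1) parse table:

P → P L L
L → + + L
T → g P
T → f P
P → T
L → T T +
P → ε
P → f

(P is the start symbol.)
To find M[L, '+'], we find productions for L where '+' is in the predict set (PREDICT(N → α) = (FIRST(α) \ {ε}) ∪ (FOLLOW(N) if α ⇒* ε)).

Relevant sets:
  FIRST(T) = { 'f', 'g' }

L → + + L: PREDICT = { '+' }
  '+' is in predict set, so this production goes in M[L, '+']
L → T T +: PREDICT = { 'f', 'g' }

M[L, '+'] = L → + + L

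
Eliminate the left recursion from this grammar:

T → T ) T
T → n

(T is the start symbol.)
T → n T'
T' → ) T T'
T' → ε

T is directly left-recursive. The standard transformation for
  A → A α₁ | ... | A α_m | β₁ | ... | β_n
is
  A  → β₁ A' | ... | β_n A'
  A' → α₁ A' | ... | α_m A' | ε

T → n becomes T → n T'
T → T ) T becomes T' → ) T T'
Add T' → ε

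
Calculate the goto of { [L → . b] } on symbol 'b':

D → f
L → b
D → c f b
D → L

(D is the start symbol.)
GOTO(I, 'b') = CLOSURE({ [A → αX.β] : [A → α.Xβ] ∈ I, X = 'b' })

Items with dot before 'b', with the dot advanced:
  [L → . b] → [L → b .]
Closure adds nothing (no advanced item has the dot before a non-terminal).

GOTO = { [L → b .] }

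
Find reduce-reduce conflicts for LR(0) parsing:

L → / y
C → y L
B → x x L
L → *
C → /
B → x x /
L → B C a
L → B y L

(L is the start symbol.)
Yes — I13: [C → y L .] vs [L → B y L .]

A reduce-reduce conflict occurs when an LR(0) state has two complete items [A → α .] and [B → β .] — both call for a reduction, and with no lookahead the parser cannot choose between them.

Augment with L' → L and build the canonical LR(0) collection (I0 = CLOSURE({[L' → . L]}), then GOTO on every symbol after a dot until no new states appear). It has 15 states:
  I0: { [B → . x x /], [B → . x x L], [L → . *], [L → . / y], [L → . B C a], [L → . B y L], [L' → . L] }  — shift
  I1: { [L → * .] }  — reduce
  I2: { [L → / . y] }  — shift
  I3: { [C → . /], [C → . y L], [L → B . C a], [L → B . y L] }  — shift
  I4: { [L' → L .] }  — accept
  I5: { [B → x . x /], [B → x . x L] }  — shift
  I6: { [B → . x x /], [B → . x x L], [B → x x . /], [B → x x . L], [L → . *], [L → . / y], [L → . B C a], [L → . B y L] }  — shift
  I7: { [B → x x / .], [L → / . y] }  — shift, reduce
  I8: { [B → x x L .] }  — reduce
  I9: { [L → / y .] }  — reduce
  I10: { [C → / .] }  — reduce
  I11: { [L → B C . a] }  — shift
  I12: { [B → . x x /], [B → . x x L], [C → y . L], [L → . *], [L → . / y], [L → . B C a], [L → . B y L], [L → B y . L] }  — shift
  I13: { [C → y L .], [L → B y L .] }  — 2 reduces
  I14: { [L → B C a .] }  — reduce

I13 contains complete items [C → y L .], [L → B y L .] — reduce-reduce conflict.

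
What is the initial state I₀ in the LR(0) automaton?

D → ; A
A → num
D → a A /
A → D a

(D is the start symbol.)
{ [D → . ; A], [D → . a A /], [D' → . D] }

First, augment the grammar with D' → D
I₀ = CLOSURE({ [D' → . D] }):
  [D' → . D] has the dot before D: add [D → . ; A], [D → . a A /]
No further items can be added.

I₀ = { [D → . ; A], [D → . a A /], [D' → . D] }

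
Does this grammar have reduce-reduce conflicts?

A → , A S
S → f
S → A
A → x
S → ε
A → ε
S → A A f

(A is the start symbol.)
Augment with A' → A and build the canonical LR(0) collection (I0 = CLOSURE({[A' → . A]}), then GOTO on every symbol after a dot until no new states appear). It has 10 states:
  I0: { [A → . , A S], [A → . x], [A → .], [A' → . A] }  — shift, reduce
  I1: { [A → , . A S], [A → . , A S], [A → . x], [A → .] }  — shift, reduce
  I2: { [A' → A .] }  — accept
  I3: { [A → x .] }  — reduce
  I4: { [A → , A . S], [A → . , A S], [A → . x], [A → .], [S → . A A f], [S → . A], [S → . f], [S → .] }  — shift, 2 reduces
  I5: { [A → . , A S], [A → . x], [A → .], [S → A . A f], [S → A .] }  — shift, 2 reduces
  I6: { [A → , A S .] }  — reduce
  I7: { [S → f .] }  — reduce
  I8: { [S → A A . f] }  — shift
  I9: { [S → A A f .] }  — reduce

I4 contains complete items [A → .], [S → .] — reduce-reduce conflict.
I5 contains complete items [A → .], [S → A .] — reduce-reduce conflict.

Answer: Yes — I4: [A → .] vs [S → .]; I5: [A → .] vs [S → A .]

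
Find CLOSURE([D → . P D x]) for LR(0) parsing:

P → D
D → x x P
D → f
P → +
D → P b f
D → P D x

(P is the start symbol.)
To compute CLOSURE, for each item [A → α.Bβ] where B is a non-terminal, add [B → .γ] for all productions B → γ; repeat for the newly added items until nothing changes.

Start with: [D → . P D x]
  [D → . P D x] has the dot before P: add [P → . D], [P → . +]
  [P → . D] has the dot before D: add [D → . x x P], [D → . f], [D → . P b f]
No further items can be added.

CLOSURE = { [D → . P D x], [D → . P b f], [D → . f], [D → . x x P], [P → . +], [P → . D] }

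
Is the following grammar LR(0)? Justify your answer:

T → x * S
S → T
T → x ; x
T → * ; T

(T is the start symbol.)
A grammar is LR(0) if no state in the canonical LR(0) collection has:
  - both a shift item (dot before a terminal) and a complete item (shift-reduce conflict), or
  - two or more complete items (reduce-reduce conflict; the accept item [T' → T .] counts as a complete item here).

Augment with T' → T and build the canonical LR(0) collection (I0 = CLOSURE({[T' → . T]}), then GOTO on every symbol after a dot until no new states appear). It has 11 states:
  I0: { [T → . * ; T], [T → . x * S], [T → . x ; x], [T' → . T] }  — shift
  I1: { [T → * . ; T] }  — shift
  I2: { [T' → T .] }  — accept
  I3: { [T → x . * S], [T → x . ; x] }  — shift
  I4: { [S → . T], [T → . * ; T], [T → . x * S], [T → . x ; x], [T → x * . S] }  — shift
  I5: { [T → x ; . x] }  — shift
  I6: { [T → x ; x .] }  — reduce
  I7: { [T → x * S .] }  — reduce
  I8: { [S → T .] }  — reduce
  I9: { [T → * ; . T], [T → . * ; T], [T → . x * S], [T → . x ; x] }  — shift
  I10: { [T → * ; T .] }  — reduce

Every state is either a pure shift/goto state or contains exactly one complete item and nothing to shift — no conflicts. The grammar is LR(0).

Answer: Yes, the grammar is LR(0)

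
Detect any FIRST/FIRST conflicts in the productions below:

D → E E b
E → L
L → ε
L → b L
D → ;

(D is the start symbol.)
FIRST sets of the non-terminals at (or reachable through a nullable prefix from) the front of some alternative:
  FIRST(E) = { 'b', ε }

Productions for D:
  D → E E b: FIRST = { 'b' }
  D → ;: FIRST = { ';' }
Productions for L:
  L → ε: FIRST = { ε }
  L → b L: FIRST = { 'b' }
E has only one production, so no FIRST/FIRST conflict is possible there.

All alternatives of each non-terminal have pairwise disjoint FIRST sets.

Answer: No FIRST/FIRST conflicts.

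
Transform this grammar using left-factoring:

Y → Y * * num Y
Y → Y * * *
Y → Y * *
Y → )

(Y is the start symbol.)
Left-factoring transforms A → αβ₁ | αβ₂ into A → αA' and A' → β₁ | β₂
(α is the longest common prefix among the alternatives). Repeat until
no nonterminal has two alternatives with a common prefix.

Round 1: Y has alternatives sharing prefix 'Y * *'. Introduce Y': Y → Y * * Y'
  Add: Y' → num Y
  Add: Y' → *
  Add: Y' → ε

No remaining common prefixes — done.

Resulting grammar:
Y → Y * * Y'
Y' → num Y
Y' → *
Y' → ε
Y → )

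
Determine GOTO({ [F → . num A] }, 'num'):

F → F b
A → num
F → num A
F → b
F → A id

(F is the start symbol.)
GOTO(I, 'num') = CLOSURE({ [A → αX.β] : [A → α.Xβ] ∈ I, X = 'num' })

Items with dot before 'num', with the dot advanced:
  [F → . num A] → [F → num . A]
Closure of the advanced items:
  [F → num . A] has the dot before A: add [A → . num]

GOTO = { [A → . num], [F → num . A] }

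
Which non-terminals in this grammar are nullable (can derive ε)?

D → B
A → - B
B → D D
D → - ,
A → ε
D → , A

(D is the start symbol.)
A non-terminal is nullable if it can derive ε (the empty string): either it has an ε-production, or it has a production whose right-hand side consists entirely of nullable non-terminals.

ε-productions: A → ε
So A is immediately nullable.
No further non-terminal can be added: every production for the remaining non-terminals contains a terminal or a non-nullable non-terminal.
Nullable = { 'A' }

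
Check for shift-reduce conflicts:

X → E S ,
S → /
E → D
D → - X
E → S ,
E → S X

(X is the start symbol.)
No shift-reduce conflicts

Augment with X' → X and build the canonical LR(0) collection (I0 = CLOSURE({[X' → . X]}), then GOTO on every symbol after a dot until no new states appear). It has 12 states:
  I0: { [D → . - X], [E → . D], [E → . S ,], [E → . S X], [S → . /], [X → . E S ,], [X' → . X] }  — shift
  I1: { [D → - . X], [D → . - X], [E → . D], [E → . S ,], [E → . S X], [S → . /], [X → . E S ,] }  — shift
  I2: { [S → / .] }  — reduce
  I3: { [E → D .] }  — reduce
  I4: { [S → . /], [X → E . S ,] }  — shift
  I5: { [D → . - X], [E → . D], [E → . S ,], [E → . S X], [E → S . ,], [E → S . X], [S → . /], [X → . E S ,] }  — shift
  I6: { [X' → X .] }  — accept
  I7: { [E → S , .] }  — reduce
  I8: { [E → S X .] }  — reduce
  I9: { [X → E S . ,] }  — shift
  I10: { [X → E S , .] }  — reduce
  I11: { [D → - X .] }  — reduce

No state contains both a complete item and a shift item.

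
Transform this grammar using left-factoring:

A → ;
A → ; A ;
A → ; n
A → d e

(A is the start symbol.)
Left-factoring transforms A → αβ₁ | αβ₂ into A → αA' and A' → β₁ | β₂
(α is the longest common prefix among the alternatives). Repeat until
no nonterminal has two alternatives with a common prefix.

Round 1: A has alternatives sharing prefix ';'. Introduce A': A → ; A'
  Add: A' → ε
  Add: A' → A ;
  Add: A' → n

No remaining common prefixes — done.

Resulting grammar:
A → ; A'
A' → ε
A' → A ;
A' → n
A → d e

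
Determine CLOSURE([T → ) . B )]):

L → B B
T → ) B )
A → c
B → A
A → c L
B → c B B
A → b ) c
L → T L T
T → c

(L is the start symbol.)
To compute CLOSURE, for each item [A → α.Bβ] where B is a non-terminal, add [B → .γ] for all productions B → γ; repeat for the newly added items until nothing changes.

Start with: [T → ) . B )]
  [T → ) . B )] has the dot before B: add [B → . A], [B → . c B B]
  [B → . A] has the dot before A: add [A → . c], [A → . c L], [A → . b ) c]
No further items can be added.

CLOSURE = { [A → . b ) c], [A → . c L], [A → . c], [B → . A], [B → . c B B], [T → ) . B )] }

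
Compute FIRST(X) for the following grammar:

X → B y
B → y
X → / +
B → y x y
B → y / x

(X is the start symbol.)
{ '/', 'y' }

FIRST sets of the other non-terminals involved (by the same procedure, iterated to a fixed point):
  FIRST(B) = { 'y' }

From X → B y:
  - B is a non-terminal: add FIRST(B) \ {ε} = { 'y' }
    B is not nullable, so stop
From X → / +:
  - '/' is a terminal: add '/' and stop

Collecting: FIRST(X) = { '/', 'y' }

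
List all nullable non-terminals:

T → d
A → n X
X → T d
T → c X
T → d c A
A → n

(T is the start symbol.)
There are no ε-productions, so no non-terminal can derive ε.
No non-terminals are nullable.

Answer: None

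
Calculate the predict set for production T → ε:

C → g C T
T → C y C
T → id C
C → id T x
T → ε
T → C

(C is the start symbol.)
{ $, 'g', 'id', 'x', 'y' }

PREDICT(T → ε) = (FIRST(RHS) \ {ε}) ∪ (FOLLOW(T) if ε ∈ FIRST(RHS), i.e. RHS ⇒* ε)
The right-hand side is ε (FIRST(ε) = { ε }), so the predict set is FOLLOW(T) = { $, 'g', 'id', 'x', 'y' }
PREDICT(T → ε) = { $, 'g', 'id', 'x', 'y' }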